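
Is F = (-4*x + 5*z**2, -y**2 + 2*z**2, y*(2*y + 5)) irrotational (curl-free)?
No, ∇×F = (4*y - 4*z + 5, 10*z, 0)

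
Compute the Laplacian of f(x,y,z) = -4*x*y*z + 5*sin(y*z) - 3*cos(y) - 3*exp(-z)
-5*y**2*sin(y*z) - 5*z**2*sin(y*z) + 3*cos(y) - 3*exp(-z)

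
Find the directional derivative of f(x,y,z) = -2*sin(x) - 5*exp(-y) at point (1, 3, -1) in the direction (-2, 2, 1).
10*exp(-3)/3 + 4*cos(1)/3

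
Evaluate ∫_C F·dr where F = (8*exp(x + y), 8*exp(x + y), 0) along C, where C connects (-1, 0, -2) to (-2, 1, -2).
0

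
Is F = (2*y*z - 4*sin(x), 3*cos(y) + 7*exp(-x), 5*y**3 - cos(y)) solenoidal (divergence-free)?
No, ∇·F = -3*sin(y) - 4*cos(x)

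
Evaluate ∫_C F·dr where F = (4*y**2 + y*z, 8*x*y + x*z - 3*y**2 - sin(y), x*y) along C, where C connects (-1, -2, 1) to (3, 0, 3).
7 - cos(2)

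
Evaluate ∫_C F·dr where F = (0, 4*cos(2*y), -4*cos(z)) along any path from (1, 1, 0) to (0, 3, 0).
-2*sin(2) + 2*sin(6)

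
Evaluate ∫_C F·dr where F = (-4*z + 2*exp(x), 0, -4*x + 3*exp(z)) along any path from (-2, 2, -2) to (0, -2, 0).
21 - 5*exp(-2)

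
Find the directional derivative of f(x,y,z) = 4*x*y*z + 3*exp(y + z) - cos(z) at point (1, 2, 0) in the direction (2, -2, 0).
-3*sqrt(2)*exp(2)/2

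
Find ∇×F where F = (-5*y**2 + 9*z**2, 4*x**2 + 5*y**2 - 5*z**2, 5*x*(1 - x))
(10*z, 10*x + 18*z - 5, 8*x + 10*y)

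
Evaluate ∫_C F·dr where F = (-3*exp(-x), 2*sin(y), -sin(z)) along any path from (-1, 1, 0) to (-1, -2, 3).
-1 + cos(3) - 2*cos(2) + 2*cos(1)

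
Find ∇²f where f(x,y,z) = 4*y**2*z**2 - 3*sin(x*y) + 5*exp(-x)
3*x**2*sin(x*y) + 3*y**2*sin(x*y) + 8*y**2 + 8*z**2 + 5*exp(-x)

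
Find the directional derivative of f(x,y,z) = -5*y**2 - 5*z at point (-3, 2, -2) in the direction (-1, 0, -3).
3*sqrt(10)/2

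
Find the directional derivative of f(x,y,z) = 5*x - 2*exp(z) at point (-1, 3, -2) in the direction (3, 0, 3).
sqrt(2)*(-2 + 5*exp(2))*exp(-2)/2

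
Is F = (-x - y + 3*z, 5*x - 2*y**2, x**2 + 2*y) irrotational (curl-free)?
No, ∇×F = (2, 3 - 2*x, 6)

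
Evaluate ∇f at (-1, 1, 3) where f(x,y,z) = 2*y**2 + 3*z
(0, 4, 3)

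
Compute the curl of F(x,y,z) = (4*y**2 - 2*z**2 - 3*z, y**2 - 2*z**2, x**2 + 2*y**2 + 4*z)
(4*y + 4*z, -2*x - 4*z - 3, -8*y)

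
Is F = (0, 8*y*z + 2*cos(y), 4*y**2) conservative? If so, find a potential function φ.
Yes, F is conservative. φ = 4*y**2*z + 2*sin(y)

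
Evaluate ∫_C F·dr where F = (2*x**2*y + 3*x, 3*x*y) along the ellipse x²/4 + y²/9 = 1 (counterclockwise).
-12*pi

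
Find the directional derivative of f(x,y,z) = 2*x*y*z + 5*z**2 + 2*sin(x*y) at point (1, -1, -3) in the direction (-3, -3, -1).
32*sqrt(19)/19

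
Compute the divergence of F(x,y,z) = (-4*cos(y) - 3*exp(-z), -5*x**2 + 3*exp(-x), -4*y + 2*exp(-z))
-2*exp(-z)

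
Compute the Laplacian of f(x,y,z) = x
0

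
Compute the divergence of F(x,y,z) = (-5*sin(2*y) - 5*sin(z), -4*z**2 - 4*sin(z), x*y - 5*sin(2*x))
0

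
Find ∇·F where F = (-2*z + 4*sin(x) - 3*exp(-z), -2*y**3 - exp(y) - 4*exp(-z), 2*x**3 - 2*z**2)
-6*y**2 - 4*z - exp(y) + 4*cos(x)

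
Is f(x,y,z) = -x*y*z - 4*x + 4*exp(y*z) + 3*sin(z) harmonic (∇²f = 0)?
No, ∇²f = 4*y**2*exp(y*z) + 4*z**2*exp(y*z) - 3*sin(z)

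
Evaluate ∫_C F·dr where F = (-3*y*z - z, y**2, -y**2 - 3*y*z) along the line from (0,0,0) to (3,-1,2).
6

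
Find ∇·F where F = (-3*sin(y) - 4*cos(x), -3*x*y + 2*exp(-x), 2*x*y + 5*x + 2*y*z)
-3*x + 2*y + 4*sin(x)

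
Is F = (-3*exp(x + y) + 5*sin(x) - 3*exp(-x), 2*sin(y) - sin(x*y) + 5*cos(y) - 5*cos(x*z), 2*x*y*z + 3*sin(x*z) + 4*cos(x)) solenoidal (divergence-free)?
No, ∇·F = 2*x*y - x*cos(x*y) + 3*x*cos(x*z) - 3*exp(x + y) - 5*sin(y) + 5*cos(x) + 2*cos(y) + 3*exp(-x)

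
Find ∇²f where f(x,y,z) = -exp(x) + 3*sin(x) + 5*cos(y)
-exp(x) - 3*sin(x) - 5*cos(y)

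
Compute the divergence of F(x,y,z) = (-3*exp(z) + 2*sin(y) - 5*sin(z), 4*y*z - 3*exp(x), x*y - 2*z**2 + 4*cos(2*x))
0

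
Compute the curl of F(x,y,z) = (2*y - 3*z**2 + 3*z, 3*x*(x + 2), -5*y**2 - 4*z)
(-10*y, 3 - 6*z, 6*x + 4)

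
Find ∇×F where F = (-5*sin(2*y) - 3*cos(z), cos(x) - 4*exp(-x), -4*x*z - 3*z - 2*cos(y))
(2*sin(y), 4*z + 3*sin(z), -sin(x) + 10*cos(2*y) + 4*exp(-x))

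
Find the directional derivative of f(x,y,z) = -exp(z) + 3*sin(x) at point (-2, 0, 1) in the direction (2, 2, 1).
-E/3 + 2*cos(2)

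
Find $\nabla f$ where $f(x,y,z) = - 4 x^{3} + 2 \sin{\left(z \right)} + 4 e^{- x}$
(-12*x**2 - 4*exp(-x), 0, 2*cos(z))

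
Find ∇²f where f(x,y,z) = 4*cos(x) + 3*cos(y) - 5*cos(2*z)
-4*cos(x) - 3*cos(y) + 20*cos(2*z)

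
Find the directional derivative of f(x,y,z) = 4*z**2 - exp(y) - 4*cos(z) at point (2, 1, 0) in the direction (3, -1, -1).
sqrt(11)*E/11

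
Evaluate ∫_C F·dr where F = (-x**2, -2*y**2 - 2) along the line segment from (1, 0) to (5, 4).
-92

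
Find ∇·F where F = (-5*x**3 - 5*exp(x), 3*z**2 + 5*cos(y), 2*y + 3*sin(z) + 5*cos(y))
-15*x**2 - 5*exp(x) - 5*sin(y) + 3*cos(z)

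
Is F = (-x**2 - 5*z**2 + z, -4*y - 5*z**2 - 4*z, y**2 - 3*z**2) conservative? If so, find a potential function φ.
No, ∇×F = (2*y + 10*z + 4, 1 - 10*z, 0) ≠ 0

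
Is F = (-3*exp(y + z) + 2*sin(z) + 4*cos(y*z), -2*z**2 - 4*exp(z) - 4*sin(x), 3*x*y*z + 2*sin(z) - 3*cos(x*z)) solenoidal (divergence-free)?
No, ∇·F = 3*x*y + 3*x*sin(x*z) + 2*cos(z)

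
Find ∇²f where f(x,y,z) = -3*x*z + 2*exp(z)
2*exp(z)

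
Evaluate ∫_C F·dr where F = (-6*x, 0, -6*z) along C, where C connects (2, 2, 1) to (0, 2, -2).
3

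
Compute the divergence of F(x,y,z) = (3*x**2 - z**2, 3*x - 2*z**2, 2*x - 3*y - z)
6*x - 1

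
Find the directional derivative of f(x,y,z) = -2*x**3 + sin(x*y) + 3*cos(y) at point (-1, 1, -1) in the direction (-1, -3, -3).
sqrt(19)*(2*cos(1) + 6 + 9*sin(1))/19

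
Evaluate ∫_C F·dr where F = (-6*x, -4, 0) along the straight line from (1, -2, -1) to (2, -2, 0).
-9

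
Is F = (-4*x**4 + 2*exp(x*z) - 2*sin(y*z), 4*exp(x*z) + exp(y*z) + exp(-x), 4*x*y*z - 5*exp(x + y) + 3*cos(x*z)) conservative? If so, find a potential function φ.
No, ∇×F = (4*x*z - 4*x*exp(x*z) - y*exp(y*z) - 5*exp(x + y), 2*x*exp(x*z) - 4*y*z - 2*y*cos(y*z) + 3*z*sin(x*z) + 5*exp(x + y), 4*z*exp(x*z) + 2*z*cos(y*z) - exp(-x)) ≠ 0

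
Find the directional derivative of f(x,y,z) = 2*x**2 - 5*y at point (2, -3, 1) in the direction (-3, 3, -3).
-13*sqrt(3)/3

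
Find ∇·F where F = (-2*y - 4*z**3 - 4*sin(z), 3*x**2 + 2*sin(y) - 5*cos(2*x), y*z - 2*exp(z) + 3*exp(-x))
y - 2*exp(z) + 2*cos(y)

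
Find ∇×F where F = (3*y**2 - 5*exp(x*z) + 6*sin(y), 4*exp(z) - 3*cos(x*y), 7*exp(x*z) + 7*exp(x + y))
(-4*exp(z) + 7*exp(x + y), -5*x*exp(x*z) - 7*z*exp(x*z) - 7*exp(x + y), 3*y*sin(x*y) - 6*y - 6*cos(y))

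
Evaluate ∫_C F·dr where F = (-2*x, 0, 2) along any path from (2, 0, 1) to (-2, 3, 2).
2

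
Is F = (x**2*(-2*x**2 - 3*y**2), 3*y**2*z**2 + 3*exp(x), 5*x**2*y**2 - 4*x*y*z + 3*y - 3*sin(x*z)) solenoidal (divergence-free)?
No, ∇·F = -8*x**3 - 6*x*y**2 - 4*x*y - 3*x*cos(x*z) + 6*y*z**2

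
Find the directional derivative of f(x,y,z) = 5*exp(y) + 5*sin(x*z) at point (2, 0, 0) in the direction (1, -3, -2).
-5*sqrt(14)/2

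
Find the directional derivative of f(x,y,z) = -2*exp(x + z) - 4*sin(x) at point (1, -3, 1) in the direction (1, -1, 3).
-4*sqrt(11)*(cos(1) + 2*exp(2))/11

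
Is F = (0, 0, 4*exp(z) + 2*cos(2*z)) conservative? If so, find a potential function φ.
Yes, F is conservative. φ = 4*exp(z) + sin(2*z)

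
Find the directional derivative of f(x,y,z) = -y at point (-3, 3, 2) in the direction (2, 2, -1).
-2/3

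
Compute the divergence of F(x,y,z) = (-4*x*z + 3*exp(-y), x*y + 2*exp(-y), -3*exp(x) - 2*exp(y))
x - 4*z - 2*exp(-y)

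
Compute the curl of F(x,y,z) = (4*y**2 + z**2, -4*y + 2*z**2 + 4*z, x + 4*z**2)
(-4*z - 4, 2*z - 1, -8*y)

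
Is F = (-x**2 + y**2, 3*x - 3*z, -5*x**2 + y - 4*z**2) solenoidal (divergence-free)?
No, ∇·F = -2*x - 8*z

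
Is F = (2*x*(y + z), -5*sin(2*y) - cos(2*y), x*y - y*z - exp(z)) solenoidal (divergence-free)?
No, ∇·F = y + 2*z - exp(z) + 2*sin(2*y) - 10*cos(2*y)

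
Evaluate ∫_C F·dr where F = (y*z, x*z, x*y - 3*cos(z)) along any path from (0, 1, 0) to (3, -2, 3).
-18 - 3*sin(3)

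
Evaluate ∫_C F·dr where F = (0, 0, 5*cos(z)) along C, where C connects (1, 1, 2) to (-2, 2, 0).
-5*sin(2)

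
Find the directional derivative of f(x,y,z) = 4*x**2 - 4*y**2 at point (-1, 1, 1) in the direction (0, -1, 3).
4*sqrt(10)/5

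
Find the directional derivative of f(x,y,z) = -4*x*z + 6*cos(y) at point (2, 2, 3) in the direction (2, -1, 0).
6*sqrt(5)*(-4 + sin(2))/5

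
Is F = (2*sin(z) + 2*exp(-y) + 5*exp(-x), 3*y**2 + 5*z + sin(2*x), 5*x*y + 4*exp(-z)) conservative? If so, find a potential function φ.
No, ∇×F = (5*x - 5, -5*y + 2*cos(z), 2*cos(2*x) + 2*exp(-y)) ≠ 0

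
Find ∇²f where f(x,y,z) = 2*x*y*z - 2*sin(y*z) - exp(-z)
(2*(y**2 + z**2)*exp(z)*sin(y*z) - 1)*exp(-z)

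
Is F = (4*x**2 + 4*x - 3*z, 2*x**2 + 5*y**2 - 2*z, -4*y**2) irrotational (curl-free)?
No, ∇×F = (2 - 8*y, -3, 4*x)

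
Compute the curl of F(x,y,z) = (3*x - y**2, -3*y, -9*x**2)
(0, 18*x, 2*y)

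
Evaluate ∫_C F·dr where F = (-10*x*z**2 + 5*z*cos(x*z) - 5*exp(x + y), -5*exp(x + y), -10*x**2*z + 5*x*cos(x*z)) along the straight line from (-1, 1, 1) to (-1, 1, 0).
5*sin(1) + 5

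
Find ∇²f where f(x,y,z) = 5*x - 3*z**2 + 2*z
-6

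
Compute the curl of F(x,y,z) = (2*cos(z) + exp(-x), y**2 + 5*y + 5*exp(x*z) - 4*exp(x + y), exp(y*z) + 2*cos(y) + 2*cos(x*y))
(-5*x*exp(x*z) - 2*x*sin(x*y) + z*exp(y*z) - 2*sin(y), 2*y*sin(x*y) - 2*sin(z), 5*z*exp(x*z) - 4*exp(x + y))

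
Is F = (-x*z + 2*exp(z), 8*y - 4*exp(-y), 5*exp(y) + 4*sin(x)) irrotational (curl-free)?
No, ∇×F = (5*exp(y), -x + 2*exp(z) - 4*cos(x), 0)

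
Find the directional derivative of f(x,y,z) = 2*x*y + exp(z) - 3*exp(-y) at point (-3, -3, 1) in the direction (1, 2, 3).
3*sqrt(14)*(-6 + E + 2*exp(3))/14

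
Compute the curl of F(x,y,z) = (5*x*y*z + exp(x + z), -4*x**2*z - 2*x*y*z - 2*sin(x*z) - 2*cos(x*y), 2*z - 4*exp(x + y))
(4*x**2 + 2*x*y + 2*x*cos(x*z) - 4*exp(x + y), 5*x*y + 4*exp(x + y) + exp(x + z), -13*x*z - 2*y*z + 2*y*sin(x*y) - 2*z*cos(x*z))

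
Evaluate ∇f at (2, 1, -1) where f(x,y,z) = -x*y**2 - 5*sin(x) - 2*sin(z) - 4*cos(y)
(-1 - 5*cos(2), -4 + 4*sin(1), -2*cos(1))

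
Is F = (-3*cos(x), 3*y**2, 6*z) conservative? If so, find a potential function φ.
Yes, F is conservative. φ = y**3 + 3*z**2 - 3*sin(x)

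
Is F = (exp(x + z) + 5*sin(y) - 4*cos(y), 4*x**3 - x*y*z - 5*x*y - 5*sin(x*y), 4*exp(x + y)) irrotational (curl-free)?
No, ∇×F = (x*y + 4*exp(x + y), -4*exp(x + y) + exp(x + z), 12*x**2 - y*z - 5*y*cos(x*y) - 5*y - 4*sin(y) - 5*cos(y))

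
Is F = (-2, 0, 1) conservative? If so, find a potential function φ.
Yes, F is conservative. φ = -2*x + z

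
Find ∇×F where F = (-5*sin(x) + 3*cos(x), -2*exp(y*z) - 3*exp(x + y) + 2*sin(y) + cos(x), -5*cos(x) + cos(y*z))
(2*y*exp(y*z) - z*sin(y*z), -5*sin(x), -3*exp(x + y) - sin(x))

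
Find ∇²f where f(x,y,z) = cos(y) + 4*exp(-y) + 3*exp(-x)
-cos(y) + 4*exp(-y) + 3*exp(-x)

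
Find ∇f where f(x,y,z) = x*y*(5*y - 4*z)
(y*(5*y - 4*z), 2*x*(5*y - 2*z), -4*x*y)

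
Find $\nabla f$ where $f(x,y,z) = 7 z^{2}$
(0, 0, 14*z)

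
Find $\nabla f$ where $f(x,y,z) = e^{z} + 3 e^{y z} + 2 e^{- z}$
(0, 3*z*exp(y*z), 3*y*exp(y*z) + exp(z) - 2*exp(-z))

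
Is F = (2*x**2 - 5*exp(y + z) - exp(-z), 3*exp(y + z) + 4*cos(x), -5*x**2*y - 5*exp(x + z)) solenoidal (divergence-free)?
No, ∇·F = 4*x - 5*exp(x + z) + 3*exp(y + z)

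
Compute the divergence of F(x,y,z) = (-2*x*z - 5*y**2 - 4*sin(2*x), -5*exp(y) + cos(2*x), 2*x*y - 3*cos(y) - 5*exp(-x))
-2*z - 5*exp(y) - 8*cos(2*x)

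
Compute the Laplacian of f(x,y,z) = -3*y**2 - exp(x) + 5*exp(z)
-exp(x) + 5*exp(z) - 6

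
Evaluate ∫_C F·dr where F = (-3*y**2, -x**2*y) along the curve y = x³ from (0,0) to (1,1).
-45/56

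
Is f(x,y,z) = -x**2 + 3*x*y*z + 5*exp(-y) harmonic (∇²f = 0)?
No, ∇²f = -2 + 5*exp(-y)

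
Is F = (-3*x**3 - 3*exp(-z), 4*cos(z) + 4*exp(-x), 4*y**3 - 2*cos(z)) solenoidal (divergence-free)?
No, ∇·F = -9*x**2 + 2*sin(z)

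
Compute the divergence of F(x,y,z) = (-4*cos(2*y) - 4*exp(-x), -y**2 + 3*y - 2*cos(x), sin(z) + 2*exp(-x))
-2*y + cos(z) + 3 + 4*exp(-x)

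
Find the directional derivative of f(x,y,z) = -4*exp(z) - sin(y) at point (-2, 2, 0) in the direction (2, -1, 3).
sqrt(14)*(-12 + cos(2))/14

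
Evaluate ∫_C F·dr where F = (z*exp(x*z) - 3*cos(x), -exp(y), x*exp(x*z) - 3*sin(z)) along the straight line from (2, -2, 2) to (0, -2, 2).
-exp(4) + 1 + 3*sin(2)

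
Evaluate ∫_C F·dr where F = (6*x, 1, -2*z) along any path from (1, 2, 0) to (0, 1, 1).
-5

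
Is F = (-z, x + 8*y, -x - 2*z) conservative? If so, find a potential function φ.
No, ∇×F = (0, 0, 1) ≠ 0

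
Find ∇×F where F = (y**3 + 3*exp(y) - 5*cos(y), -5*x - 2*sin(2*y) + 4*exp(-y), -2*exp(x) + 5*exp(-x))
(0, 2*exp(x) + 5*exp(-x), -3*y**2 - 3*exp(y) - 5*sin(y) - 5)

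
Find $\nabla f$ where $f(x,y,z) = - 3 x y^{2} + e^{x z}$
(-3*y**2 + z*exp(x*z), -6*x*y, x*exp(x*z))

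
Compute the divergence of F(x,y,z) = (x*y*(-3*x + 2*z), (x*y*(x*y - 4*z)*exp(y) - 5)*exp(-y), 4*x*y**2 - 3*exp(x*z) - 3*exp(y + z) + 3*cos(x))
2*x**2*y - 6*x*y - 4*x*z - 3*x*exp(x*z) + 2*y*z - 3*exp(y + z) + 5*exp(-y)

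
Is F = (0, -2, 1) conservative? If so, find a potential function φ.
Yes, F is conservative. φ = -2*y + z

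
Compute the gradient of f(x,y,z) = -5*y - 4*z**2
(0, -5, -8*z)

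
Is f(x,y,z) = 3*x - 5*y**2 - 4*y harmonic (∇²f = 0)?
No, ∇²f = -10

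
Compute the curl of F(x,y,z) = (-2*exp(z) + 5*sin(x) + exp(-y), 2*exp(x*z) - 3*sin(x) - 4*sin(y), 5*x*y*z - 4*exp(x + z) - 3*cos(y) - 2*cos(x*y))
(5*x*z - 2*x*exp(x*z) + 2*x*sin(x*y) + 3*sin(y), -5*y*z - 2*y*sin(x*y) - 2*exp(z) + 4*exp(x + z), 2*z*exp(x*z) - 3*cos(x) + exp(-y))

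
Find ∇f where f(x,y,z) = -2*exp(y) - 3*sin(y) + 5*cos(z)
(0, -2*exp(y) - 3*cos(y), -5*sin(z))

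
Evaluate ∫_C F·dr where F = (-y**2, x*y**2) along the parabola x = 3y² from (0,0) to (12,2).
-24/5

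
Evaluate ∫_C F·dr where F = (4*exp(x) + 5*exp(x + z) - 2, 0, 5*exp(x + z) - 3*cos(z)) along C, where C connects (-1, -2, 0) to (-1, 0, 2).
-3*sin(2) + 10*sinh(1)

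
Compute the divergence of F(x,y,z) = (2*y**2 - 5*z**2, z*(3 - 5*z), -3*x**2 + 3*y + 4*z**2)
8*z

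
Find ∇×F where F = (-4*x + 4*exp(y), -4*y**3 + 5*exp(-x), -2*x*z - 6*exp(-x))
(0, 2*z - 6*exp(-x), -4*exp(y) - 5*exp(-x))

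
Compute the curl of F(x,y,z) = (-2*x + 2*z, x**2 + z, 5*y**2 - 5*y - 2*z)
(10*y - 6, 2, 2*x)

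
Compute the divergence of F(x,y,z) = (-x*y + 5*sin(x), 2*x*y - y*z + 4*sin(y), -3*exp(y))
2*x - y - z + 5*cos(x) + 4*cos(y)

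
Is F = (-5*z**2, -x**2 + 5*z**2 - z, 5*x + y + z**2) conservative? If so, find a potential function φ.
No, ∇×F = (2 - 10*z, -10*z - 5, -2*x) ≠ 0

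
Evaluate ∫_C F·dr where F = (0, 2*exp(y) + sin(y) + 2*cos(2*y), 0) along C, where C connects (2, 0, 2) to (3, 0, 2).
0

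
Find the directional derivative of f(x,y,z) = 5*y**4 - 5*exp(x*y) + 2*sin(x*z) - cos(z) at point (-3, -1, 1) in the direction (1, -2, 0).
sqrt(5)*(-25*exp(3) + 2*cos(3) + 40)/5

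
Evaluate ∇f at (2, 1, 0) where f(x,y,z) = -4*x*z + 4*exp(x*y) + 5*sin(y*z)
(4*exp(2), 8*exp(2), -3)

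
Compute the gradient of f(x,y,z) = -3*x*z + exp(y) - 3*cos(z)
(-3*z, exp(y), -3*x + 3*sin(z))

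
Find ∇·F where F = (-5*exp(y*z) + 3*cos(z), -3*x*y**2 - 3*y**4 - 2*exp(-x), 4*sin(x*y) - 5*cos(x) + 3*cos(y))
6*y*(-x - 2*y**2)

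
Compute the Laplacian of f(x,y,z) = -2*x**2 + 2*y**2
0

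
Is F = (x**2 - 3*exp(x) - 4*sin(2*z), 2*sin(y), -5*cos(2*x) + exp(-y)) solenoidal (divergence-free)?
No, ∇·F = 2*x - 3*exp(x) + 2*cos(y)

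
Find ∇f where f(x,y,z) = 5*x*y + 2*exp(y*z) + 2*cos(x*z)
(5*y - 2*z*sin(x*z), 5*x + 2*z*exp(y*z), -2*x*sin(x*z) + 2*y*exp(y*z))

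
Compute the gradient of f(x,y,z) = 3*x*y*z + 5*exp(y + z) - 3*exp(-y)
(3*y*z, 3*x*z + 5*exp(y + z) + 3*exp(-y), 3*x*y + 5*exp(y + z))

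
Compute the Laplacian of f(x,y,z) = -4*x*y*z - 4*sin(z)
4*sin(z)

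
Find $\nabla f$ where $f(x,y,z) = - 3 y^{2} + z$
(0, -6*y, 1)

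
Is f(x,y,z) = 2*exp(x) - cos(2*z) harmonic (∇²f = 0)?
No, ∇²f = 2*exp(x) + 4*cos(2*z)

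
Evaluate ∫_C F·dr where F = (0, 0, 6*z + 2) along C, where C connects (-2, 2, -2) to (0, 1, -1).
-7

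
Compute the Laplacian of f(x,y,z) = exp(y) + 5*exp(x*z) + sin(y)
5*x**2*exp(x*z) + 5*z**2*exp(x*z) + exp(y) - sin(y)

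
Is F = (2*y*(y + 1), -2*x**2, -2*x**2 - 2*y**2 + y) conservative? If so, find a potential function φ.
No, ∇×F = (1 - 4*y, 4*x, -4*x - 4*y - 2) ≠ 0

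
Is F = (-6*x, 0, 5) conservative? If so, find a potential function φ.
Yes, F is conservative. φ = -3*x**2 + 5*z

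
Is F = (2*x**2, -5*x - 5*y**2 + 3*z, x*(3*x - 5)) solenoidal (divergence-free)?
No, ∇·F = 4*x - 10*y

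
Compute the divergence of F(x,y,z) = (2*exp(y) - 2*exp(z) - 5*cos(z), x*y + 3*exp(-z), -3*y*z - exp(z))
x - 3*y - exp(z)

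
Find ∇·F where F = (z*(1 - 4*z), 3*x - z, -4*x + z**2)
2*z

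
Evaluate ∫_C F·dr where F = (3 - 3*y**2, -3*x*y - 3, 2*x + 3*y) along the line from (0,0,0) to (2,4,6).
-22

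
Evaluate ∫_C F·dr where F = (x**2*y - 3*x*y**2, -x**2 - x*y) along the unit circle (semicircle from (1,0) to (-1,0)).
-2/3 - pi/8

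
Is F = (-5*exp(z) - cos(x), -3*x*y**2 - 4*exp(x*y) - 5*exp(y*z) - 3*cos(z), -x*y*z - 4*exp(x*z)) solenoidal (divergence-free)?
No, ∇·F = -7*x*y - 4*x*exp(x*y) - 4*x*exp(x*z) - 5*z*exp(y*z) + sin(x)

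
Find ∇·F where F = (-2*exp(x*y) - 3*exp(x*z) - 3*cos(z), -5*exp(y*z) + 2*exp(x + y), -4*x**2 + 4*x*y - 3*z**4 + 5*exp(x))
-2*y*exp(x*y) - 12*z**3 - 3*z*exp(x*z) - 5*z*exp(y*z) + 2*exp(x + y)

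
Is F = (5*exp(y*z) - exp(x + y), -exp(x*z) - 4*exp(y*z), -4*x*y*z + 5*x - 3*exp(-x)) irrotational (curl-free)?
No, ∇×F = (-4*x*z + x*exp(x*z) + 4*y*exp(y*z), 4*y*z + 5*y*exp(y*z) - 5 - 3*exp(-x), -z*exp(x*z) - 5*z*exp(y*z) + exp(x + y))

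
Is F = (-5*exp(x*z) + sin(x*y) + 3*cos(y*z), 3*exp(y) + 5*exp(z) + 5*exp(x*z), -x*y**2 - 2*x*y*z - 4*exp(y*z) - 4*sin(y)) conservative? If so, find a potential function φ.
No, ∇×F = (-2*x*y - 2*x*z - 5*x*exp(x*z) - 4*z*exp(y*z) - 5*exp(z) - 4*cos(y), -5*x*exp(x*z) + y**2 + 2*y*z - 3*y*sin(y*z), -x*cos(x*y) + 5*z*exp(x*z) + 3*z*sin(y*z)) ≠ 0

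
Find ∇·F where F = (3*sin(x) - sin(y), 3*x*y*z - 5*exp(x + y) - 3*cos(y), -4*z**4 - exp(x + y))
3*x*z - 16*z**3 - 5*exp(x + y) + 3*sin(y) + 3*cos(x)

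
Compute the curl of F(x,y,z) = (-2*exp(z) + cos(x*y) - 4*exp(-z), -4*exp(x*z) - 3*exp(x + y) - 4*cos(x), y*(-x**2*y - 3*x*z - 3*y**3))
(-2*x**2*y - 3*x*z + 4*x*exp(x*z) - 12*y**3, 2*x*y**2 + 3*y*z - 2*exp(z) + 4*exp(-z), x*sin(x*y) - 4*z*exp(x*z) - 3*exp(x + y) + 4*sin(x))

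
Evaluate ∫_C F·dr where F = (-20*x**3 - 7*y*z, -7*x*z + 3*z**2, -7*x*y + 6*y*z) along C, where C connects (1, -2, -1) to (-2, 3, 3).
152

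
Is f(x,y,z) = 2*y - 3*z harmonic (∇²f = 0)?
Yes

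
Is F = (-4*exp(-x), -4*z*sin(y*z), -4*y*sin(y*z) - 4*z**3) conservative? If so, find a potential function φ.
Yes, F is conservative. φ = -z**4 + 4*cos(y*z) + 4*exp(-x)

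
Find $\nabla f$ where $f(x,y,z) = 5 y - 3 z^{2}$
(0, 5, -6*z)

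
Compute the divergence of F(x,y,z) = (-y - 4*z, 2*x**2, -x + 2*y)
0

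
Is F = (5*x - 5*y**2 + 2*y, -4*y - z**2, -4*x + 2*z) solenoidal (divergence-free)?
No, ∇·F = 3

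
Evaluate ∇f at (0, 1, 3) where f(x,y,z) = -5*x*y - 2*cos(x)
(-5, 0, 0)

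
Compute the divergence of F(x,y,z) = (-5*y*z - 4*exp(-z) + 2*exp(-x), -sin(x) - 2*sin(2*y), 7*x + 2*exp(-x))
-4*cos(2*y) - 2*exp(-x)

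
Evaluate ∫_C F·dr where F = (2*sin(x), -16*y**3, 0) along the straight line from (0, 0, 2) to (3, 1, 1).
-2 - 2*cos(3)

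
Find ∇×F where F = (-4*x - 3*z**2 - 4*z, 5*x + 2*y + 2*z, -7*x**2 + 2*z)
(-2, 14*x - 6*z - 4, 5)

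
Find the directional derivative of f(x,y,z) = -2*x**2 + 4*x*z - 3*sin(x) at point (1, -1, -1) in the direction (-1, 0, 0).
3*cos(1) + 8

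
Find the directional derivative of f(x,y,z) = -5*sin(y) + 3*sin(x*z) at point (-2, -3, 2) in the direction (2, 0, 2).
0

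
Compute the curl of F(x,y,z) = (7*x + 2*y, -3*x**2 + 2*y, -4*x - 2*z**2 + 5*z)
(0, 4, -6*x - 2)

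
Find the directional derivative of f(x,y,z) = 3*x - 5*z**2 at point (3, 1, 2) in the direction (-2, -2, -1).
14/3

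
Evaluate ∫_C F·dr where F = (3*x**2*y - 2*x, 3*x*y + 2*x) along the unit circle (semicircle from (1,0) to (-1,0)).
5*pi/8 + 2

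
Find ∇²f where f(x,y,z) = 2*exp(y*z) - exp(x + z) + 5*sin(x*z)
-5*x**2*sin(x*z) + 2*y**2*exp(y*z) + 2*z**2*exp(y*z) - 5*z**2*sin(x*z) - 2*exp(x + z)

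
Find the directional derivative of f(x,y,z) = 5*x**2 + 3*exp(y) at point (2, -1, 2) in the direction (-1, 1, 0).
sqrt(2)*(3 - 20*E)*exp(-1)/2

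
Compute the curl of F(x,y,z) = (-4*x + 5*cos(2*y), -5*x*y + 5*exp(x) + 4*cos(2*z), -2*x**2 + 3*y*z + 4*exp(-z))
(3*z + 8*sin(2*z), 4*x, -5*y + 5*exp(x) + 10*sin(2*y))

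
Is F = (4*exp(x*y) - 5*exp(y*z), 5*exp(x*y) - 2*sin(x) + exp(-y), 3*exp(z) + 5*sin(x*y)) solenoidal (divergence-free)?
No, ∇·F = 5*x*exp(x*y) + 4*y*exp(x*y) + 3*exp(z) - exp(-y)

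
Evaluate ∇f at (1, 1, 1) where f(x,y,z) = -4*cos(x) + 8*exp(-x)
(-8*exp(-1) + 4*sin(1), 0, 0)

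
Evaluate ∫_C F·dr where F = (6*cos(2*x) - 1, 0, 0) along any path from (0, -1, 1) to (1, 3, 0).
-1 + 3*sin(2)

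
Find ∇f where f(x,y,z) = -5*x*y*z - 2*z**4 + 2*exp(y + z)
(-5*y*z, -5*x*z + 2*exp(y + z), -5*x*y - 8*z**3 + 2*exp(y + z))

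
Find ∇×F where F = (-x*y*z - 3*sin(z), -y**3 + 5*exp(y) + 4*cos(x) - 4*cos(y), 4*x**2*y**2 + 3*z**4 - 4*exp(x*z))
(8*x**2*y, -8*x*y**2 - x*y + 4*z*exp(x*z) - 3*cos(z), x*z - 4*sin(x))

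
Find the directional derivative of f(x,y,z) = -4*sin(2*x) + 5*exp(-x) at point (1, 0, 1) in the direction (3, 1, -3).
-3*sqrt(19)*(8*E*cos(2) + 5)*exp(-1)/19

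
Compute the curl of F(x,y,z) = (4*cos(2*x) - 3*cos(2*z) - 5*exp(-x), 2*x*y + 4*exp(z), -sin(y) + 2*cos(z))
(-4*exp(z) - cos(y), 6*sin(2*z), 2*y)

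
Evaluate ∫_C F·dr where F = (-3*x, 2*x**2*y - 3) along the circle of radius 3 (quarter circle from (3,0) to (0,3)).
45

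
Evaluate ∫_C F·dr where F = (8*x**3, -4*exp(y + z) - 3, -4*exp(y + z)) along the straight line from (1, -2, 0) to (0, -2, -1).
-2 - 4*exp(-3) + 4*exp(-2)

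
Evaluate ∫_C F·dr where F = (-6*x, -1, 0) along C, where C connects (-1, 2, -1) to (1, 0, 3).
2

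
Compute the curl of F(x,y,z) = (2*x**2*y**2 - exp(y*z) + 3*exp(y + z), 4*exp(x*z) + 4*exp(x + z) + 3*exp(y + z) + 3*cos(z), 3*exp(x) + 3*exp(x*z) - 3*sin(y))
(-4*x*exp(x*z) - 4*exp(x + z) - 3*exp(y + z) + 3*sin(z) - 3*cos(y), -y*exp(y*z) - 3*z*exp(x*z) - 3*exp(x) + 3*exp(y + z), -4*x**2*y + 4*z*exp(x*z) + z*exp(y*z) + 4*exp(x + z) - 3*exp(y + z))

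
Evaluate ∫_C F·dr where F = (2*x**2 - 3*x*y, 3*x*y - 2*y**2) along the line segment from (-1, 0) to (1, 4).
-112/3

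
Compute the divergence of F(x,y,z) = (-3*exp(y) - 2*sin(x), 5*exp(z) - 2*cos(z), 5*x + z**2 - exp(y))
2*z - 2*cos(x)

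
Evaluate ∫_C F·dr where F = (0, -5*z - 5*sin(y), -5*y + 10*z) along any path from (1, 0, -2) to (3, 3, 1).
-35 + 5*cos(3)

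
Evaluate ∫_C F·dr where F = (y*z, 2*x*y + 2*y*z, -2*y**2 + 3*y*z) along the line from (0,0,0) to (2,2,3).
82/3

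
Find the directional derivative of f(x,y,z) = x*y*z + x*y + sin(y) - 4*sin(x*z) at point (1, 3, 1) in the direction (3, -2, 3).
sqrt(22)*(-24*cos(1) - 2*cos(3) + 23)/22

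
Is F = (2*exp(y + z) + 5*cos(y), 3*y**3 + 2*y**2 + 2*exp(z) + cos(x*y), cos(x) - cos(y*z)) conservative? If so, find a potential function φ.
No, ∇×F = (z*sin(y*z) - 2*exp(z), 2*exp(y + z) + sin(x), -y*sin(x*y) - 2*exp(y + z) + 5*sin(y)) ≠ 0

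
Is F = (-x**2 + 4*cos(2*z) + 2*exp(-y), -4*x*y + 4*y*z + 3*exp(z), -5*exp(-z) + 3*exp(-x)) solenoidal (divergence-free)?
No, ∇·F = -6*x + 4*z + 5*exp(-z)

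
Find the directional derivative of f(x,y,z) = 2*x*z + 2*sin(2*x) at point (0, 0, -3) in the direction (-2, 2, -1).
4/3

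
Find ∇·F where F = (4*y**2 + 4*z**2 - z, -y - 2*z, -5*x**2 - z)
-2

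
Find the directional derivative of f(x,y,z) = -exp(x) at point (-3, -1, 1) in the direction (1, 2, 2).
-exp(-3)/3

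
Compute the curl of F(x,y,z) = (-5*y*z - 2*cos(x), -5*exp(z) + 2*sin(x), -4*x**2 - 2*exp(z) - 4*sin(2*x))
(5*exp(z), 8*x - 5*y + 8*cos(2*x), 5*z + 2*cos(x))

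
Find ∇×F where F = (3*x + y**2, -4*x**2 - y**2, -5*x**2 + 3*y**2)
(6*y, 10*x, -8*x - 2*y)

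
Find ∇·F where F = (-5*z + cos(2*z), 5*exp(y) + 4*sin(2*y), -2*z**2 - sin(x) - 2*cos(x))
-4*z + 5*exp(y) + 8*cos(2*y)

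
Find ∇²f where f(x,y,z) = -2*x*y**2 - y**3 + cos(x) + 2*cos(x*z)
-2*x**2*cos(x*z) - 4*x - 6*y - 2*z**2*cos(x*z) - cos(x)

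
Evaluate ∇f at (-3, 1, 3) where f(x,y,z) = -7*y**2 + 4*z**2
(0, -14, 24)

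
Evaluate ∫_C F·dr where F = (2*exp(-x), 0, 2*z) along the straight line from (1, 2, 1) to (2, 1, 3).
-2*exp(-2) + 2*exp(-1) + 8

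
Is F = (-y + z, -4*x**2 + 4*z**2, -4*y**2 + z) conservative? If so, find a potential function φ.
No, ∇×F = (-8*y - 8*z, 1, 1 - 8*x) ≠ 0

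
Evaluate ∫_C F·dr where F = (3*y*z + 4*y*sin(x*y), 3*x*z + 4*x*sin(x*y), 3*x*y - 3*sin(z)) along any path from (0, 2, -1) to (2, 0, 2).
-3*cos(1) + 3*cos(2)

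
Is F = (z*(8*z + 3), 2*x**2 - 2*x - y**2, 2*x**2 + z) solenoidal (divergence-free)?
No, ∇·F = 1 - 2*y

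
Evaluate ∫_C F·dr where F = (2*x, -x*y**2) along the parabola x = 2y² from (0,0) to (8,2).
256/5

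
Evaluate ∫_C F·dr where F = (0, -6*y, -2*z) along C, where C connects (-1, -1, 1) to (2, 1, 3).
-8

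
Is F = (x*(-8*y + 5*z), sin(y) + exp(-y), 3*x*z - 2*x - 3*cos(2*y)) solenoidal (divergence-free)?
No, ∇·F = 3*x - 8*y + 5*z + cos(y) - exp(-y)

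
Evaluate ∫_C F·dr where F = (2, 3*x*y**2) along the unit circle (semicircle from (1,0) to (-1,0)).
-4 + 3*pi/8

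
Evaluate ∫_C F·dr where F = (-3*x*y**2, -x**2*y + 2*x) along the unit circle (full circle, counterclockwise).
2*pi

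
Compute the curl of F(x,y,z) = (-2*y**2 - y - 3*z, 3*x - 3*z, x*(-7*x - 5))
(3, 14*x + 2, 4*y + 4)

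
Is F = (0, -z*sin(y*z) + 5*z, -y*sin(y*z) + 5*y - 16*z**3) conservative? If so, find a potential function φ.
Yes, F is conservative. φ = 5*y*z - 4*z**4 + cos(y*z)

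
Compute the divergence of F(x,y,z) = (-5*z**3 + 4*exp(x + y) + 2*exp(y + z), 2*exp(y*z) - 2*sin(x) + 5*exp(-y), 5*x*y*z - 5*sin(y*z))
5*x*y - 5*y*cos(y*z) + 2*z*exp(y*z) + 4*exp(x + y) - 5*exp(-y)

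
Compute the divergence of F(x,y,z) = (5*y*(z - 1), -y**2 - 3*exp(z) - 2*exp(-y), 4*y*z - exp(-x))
2*y + 2*exp(-y)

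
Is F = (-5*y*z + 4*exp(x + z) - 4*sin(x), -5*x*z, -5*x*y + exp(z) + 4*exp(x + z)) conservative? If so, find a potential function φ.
Yes, F is conservative. φ = -5*x*y*z + exp(z) + 4*exp(x + z) + 4*cos(x)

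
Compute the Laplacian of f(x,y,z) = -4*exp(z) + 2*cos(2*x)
-4*exp(z) - 8*cos(2*x)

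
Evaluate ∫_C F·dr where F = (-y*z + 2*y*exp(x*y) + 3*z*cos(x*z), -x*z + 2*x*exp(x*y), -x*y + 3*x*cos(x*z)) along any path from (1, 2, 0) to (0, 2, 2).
2 - 2*exp(2)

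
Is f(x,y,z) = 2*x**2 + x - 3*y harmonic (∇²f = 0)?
No, ∇²f = 4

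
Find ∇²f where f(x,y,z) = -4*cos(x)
4*cos(x)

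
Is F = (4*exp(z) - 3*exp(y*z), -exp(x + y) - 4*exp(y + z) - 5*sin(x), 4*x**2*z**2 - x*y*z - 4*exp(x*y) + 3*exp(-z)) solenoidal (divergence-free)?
No, ∇·F = ((8*x**2*z - x*y - exp(x + y) - 4*exp(y + z))*exp(z) - 3)*exp(-z)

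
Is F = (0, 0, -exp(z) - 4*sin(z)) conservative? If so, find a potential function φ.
Yes, F is conservative. φ = -exp(z) + 4*cos(z)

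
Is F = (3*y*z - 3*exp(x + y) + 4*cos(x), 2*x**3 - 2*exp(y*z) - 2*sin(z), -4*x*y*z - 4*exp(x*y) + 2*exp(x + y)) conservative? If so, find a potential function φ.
No, ∇×F = (-4*x*z - 4*x*exp(x*y) + 2*y*exp(y*z) + 2*exp(x + y) + 2*cos(z), 4*y*z + 4*y*exp(x*y) + 3*y - 2*exp(x + y), 6*x**2 - 3*z + 3*exp(x + y)) ≠ 0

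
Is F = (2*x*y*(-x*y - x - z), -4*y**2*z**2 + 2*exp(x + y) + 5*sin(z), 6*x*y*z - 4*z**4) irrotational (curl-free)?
No, ∇×F = (6*x*z + 8*y**2*z - 5*cos(z), 2*y*(-x - 3*z), 2*x**2*y + 2*x*(x*y + x + z) + 2*exp(x + y))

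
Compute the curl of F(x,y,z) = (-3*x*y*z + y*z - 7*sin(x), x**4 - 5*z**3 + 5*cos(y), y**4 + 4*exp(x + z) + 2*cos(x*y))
(-2*x*sin(x*y) + 4*y**3 + 15*z**2, -3*x*y + 2*y*sin(x*y) + y - 4*exp(x + z), 4*x**3 + 3*x*z - z)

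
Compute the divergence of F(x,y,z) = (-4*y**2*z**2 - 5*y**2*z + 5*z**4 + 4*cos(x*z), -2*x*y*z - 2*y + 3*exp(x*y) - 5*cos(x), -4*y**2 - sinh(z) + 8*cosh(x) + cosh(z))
-2*x*z + 3*x*exp(x*y) - 4*z*sin(x*z) + sinh(z) - cosh(z) - 2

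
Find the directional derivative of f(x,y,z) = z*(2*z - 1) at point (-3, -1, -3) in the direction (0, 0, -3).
13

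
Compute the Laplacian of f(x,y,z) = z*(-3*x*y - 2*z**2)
-12*z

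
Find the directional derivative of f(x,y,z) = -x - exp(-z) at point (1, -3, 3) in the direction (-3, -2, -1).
sqrt(14)*(-1 + 3*exp(3))*exp(-3)/14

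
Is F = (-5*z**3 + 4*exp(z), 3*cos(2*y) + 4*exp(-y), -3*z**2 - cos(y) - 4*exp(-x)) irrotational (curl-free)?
No, ∇×F = (sin(y), -15*z**2 + 4*exp(z) - 4*exp(-x), 0)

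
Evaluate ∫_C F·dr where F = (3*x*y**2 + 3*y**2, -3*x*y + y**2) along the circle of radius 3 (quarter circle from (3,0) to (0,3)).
-531/4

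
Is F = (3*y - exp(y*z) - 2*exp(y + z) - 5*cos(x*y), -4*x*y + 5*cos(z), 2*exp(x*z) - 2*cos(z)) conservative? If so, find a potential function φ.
No, ∇×F = (5*sin(z), -y*exp(y*z) - 2*z*exp(x*z) - 2*exp(y + z), -5*x*sin(x*y) - 4*y + z*exp(y*z) + 2*exp(y + z) - 3) ≠ 0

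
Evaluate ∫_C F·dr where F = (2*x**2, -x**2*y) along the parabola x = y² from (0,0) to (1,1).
1/2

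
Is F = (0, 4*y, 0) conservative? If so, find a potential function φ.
Yes, F is conservative. φ = 2*y**2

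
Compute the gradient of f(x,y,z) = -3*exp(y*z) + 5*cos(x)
(-5*sin(x), -3*z*exp(y*z), -3*y*exp(y*z))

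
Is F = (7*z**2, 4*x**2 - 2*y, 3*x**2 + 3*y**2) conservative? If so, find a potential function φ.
No, ∇×F = (6*y, -6*x + 14*z, 8*x) ≠ 0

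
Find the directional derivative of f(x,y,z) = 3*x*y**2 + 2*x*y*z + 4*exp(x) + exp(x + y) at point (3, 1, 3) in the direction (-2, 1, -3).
-sqrt(14)*(E + 8)*exp(3)/14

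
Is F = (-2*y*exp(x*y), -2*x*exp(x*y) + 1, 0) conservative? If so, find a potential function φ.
Yes, F is conservative. φ = y - 2*exp(x*y)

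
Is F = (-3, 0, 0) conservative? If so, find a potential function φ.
Yes, F is conservative. φ = -3*x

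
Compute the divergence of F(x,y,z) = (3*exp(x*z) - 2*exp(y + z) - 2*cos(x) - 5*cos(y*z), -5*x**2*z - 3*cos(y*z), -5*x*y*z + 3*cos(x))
-5*x*y + 3*z*exp(x*z) + 3*z*sin(y*z) + 2*sin(x)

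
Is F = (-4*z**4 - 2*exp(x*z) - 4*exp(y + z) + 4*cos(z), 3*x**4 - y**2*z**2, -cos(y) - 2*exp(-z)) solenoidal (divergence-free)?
No, ∇·F = 2*(-z*(y*z + exp(x*z))*exp(z) + 1)*exp(-z)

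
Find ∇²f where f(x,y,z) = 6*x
0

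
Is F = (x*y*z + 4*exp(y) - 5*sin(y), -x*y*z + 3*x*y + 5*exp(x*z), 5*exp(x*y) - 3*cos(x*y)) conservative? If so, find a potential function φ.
No, ∇×F = (x*(y + 5*exp(x*y) - 5*exp(x*z) + 3*sin(x*y)), y*(x - 5*exp(x*y) - 3*sin(x*y)), -x*z - y*z + 3*y + 5*z*exp(x*z) - 4*exp(y) + 5*cos(y)) ≠ 0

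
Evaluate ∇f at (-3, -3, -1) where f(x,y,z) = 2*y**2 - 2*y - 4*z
(0, -14, -4)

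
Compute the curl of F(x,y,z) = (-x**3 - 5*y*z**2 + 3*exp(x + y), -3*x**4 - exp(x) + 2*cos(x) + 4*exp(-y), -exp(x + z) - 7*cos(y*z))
(7*z*sin(y*z), -10*y*z + exp(x + z), -12*x**3 + 5*z**2 - exp(x) - 3*exp(x + y) - 2*sin(x))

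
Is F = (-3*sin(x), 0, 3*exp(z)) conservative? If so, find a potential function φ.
Yes, F is conservative. φ = 3*exp(z) + 3*cos(x)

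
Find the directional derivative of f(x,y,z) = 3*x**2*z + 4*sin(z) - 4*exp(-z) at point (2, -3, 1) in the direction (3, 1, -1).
4*sqrt(11)*(-E*cos(1) - 1 + 6*E)*exp(-1)/11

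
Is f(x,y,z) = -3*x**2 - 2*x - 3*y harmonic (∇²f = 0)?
No, ∇²f = -6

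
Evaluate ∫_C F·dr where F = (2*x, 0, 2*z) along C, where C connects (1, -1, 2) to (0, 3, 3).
4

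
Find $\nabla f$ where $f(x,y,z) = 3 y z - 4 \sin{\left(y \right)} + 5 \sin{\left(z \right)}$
(0, 3*z - 4*cos(y), 3*y + 5*cos(z))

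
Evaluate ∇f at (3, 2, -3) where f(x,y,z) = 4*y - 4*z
(0, 4, -4)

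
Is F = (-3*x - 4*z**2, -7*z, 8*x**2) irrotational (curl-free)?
No, ∇×F = (7, -16*x - 8*z, 0)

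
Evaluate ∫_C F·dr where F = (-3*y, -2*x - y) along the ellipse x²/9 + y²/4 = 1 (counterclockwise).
6*pi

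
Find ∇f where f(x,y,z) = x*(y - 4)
(y - 4, x, 0)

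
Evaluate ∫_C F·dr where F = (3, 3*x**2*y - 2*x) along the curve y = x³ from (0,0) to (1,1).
21/8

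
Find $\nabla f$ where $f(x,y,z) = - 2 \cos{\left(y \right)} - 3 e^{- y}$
(0, 2*sin(y) + 3*exp(-y), 0)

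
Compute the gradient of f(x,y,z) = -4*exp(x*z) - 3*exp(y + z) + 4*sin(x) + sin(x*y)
(y*cos(x*y) - 4*z*exp(x*z) + 4*cos(x), x*cos(x*y) - 3*exp(y + z), -4*x*exp(x*z) - 3*exp(y + z))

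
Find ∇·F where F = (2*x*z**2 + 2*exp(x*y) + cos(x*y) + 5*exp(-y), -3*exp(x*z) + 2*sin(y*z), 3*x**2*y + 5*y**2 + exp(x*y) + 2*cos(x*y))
2*y*exp(x*y) - y*sin(x*y) + 2*z**2 + 2*z*cos(y*z)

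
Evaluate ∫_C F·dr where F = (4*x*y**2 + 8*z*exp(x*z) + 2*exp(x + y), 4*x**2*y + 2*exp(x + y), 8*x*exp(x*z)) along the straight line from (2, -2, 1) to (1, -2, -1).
-8*exp(2) - 26 + 10*exp(-1)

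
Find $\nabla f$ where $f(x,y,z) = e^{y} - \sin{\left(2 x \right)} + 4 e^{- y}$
(-2*cos(2*x), exp(y) - 4*exp(-y), 0)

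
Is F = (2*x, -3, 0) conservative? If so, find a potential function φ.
Yes, F is conservative. φ = x**2 - 3*y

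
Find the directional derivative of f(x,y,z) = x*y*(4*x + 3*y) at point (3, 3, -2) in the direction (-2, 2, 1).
-6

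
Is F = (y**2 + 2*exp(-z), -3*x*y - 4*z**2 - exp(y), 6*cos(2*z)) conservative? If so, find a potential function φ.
No, ∇×F = (8*z, -2*exp(-z), -5*y) ≠ 0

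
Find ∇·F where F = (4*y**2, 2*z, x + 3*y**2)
0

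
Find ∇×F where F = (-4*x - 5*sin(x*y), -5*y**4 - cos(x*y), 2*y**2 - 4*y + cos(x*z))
(4*y - 4, z*sin(x*z), 5*x*cos(x*y) + y*sin(x*y))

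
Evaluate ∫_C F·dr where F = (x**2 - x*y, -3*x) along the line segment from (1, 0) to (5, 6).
-170/3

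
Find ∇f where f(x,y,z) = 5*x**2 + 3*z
(10*x, 0, 3)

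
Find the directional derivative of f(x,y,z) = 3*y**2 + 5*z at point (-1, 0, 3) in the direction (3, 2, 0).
0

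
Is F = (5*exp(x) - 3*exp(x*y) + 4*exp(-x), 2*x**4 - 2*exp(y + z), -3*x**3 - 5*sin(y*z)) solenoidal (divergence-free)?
No, ∇·F = -3*y*exp(x*y) - 5*y*cos(y*z) + 5*exp(x) - 2*exp(y + z) - 4*exp(-x)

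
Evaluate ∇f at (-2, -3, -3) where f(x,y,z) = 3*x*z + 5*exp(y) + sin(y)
(-9, cos(3) + 5*exp(-3), -6)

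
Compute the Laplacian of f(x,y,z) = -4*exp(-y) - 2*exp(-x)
-4*exp(-y) - 2*exp(-x)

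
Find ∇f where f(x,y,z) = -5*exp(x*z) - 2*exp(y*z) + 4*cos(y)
(-5*z*exp(x*z), -2*z*exp(y*z) - 4*sin(y), -5*x*exp(x*z) - 2*y*exp(y*z))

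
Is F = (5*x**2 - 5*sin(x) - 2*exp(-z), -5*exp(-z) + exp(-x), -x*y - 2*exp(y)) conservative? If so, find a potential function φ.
No, ∇×F = (-x - 2*exp(y) - 5*exp(-z), y + 2*exp(-z), -exp(-x)) ≠ 0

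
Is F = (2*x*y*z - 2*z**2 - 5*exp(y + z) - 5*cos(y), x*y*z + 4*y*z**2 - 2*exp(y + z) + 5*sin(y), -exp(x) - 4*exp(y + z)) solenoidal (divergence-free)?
No, ∇·F = x*z + 2*y*z + 4*z**2 - 6*exp(y + z) + 5*cos(y)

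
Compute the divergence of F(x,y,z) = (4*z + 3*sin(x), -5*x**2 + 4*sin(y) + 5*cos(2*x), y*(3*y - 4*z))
-4*y + 3*cos(x) + 4*cos(y)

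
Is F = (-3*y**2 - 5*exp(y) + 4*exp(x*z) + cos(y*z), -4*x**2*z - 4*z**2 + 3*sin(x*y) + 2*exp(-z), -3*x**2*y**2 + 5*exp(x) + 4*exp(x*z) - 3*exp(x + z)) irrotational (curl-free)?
No, ∇×F = (-6*x**2*y + 4*x**2 + 8*z + 2*exp(-z), 6*x*y**2 + 4*x*exp(x*z) - y*sin(y*z) - 4*z*exp(x*z) - 5*exp(x) + 3*exp(x + z), -8*x*z + 3*y*cos(x*y) + 6*y + z*sin(y*z) + 5*exp(y))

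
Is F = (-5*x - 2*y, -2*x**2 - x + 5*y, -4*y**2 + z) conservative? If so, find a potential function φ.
No, ∇×F = (-8*y, 0, 1 - 4*x) ≠ 0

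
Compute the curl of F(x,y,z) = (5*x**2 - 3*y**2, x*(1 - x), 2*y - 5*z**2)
(2, 0, -2*x + 6*y + 1)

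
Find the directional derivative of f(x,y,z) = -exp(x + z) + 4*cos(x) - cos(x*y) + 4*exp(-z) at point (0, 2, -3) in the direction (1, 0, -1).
2*sqrt(2)*exp(3)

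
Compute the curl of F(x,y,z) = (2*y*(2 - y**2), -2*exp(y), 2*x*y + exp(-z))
(2*x, -2*y, 6*y**2 - 4)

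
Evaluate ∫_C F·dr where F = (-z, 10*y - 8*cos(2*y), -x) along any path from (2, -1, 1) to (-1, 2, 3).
-4*sin(2) - 4*sin(4) + 20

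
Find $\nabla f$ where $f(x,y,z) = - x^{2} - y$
(-2*x, -1, 0)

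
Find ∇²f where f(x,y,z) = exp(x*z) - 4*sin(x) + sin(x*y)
x**2*exp(x*z) - x**2*sin(x*y) - y**2*sin(x*y) + z**2*exp(x*z) + 4*sin(x)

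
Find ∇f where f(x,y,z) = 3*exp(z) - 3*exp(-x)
(3*exp(-x), 0, 3*exp(z))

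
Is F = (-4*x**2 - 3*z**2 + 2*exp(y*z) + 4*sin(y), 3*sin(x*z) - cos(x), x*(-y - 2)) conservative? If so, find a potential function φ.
No, ∇×F = (-x*(3*cos(x*z) + 1), 2*y*exp(y*z) + y - 6*z + 2, -2*z*exp(y*z) + 3*z*cos(x*z) + sin(x) - 4*cos(y)) ≠ 0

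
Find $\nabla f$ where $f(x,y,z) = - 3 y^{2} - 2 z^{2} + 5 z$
(0, -6*y, 5 - 4*z)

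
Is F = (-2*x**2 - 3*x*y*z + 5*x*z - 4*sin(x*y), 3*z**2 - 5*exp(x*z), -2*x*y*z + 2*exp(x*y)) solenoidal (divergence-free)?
No, ∇·F = -2*x*y - 4*x - 3*y*z - 4*y*cos(x*y) + 5*z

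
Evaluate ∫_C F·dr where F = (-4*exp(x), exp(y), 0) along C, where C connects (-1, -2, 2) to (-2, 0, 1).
-5*exp(-2) + 1 + 4*exp(-1)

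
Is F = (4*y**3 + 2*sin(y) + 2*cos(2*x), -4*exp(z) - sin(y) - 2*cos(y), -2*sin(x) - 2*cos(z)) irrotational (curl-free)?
No, ∇×F = (4*exp(z), 2*cos(x), -12*y**2 - 2*cos(y))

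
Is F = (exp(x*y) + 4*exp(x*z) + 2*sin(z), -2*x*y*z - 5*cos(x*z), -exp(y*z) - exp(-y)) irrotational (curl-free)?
No, ∇×F = (2*x*y - 5*x*sin(x*z) - z*exp(y*z) + exp(-y), 4*x*exp(x*z) + 2*cos(z), -x*exp(x*y) - 2*y*z + 5*z*sin(x*z))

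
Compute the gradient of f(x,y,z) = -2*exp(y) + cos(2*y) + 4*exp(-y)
(0, -2*exp(y) - 2*sin(2*y) - 4*exp(-y), 0)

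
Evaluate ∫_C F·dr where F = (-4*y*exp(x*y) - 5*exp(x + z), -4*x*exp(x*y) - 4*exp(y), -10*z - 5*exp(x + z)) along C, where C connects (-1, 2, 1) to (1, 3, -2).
-8*exp(3) - 10 - 5*exp(-1) + 4*exp(-2) + 4*exp(2)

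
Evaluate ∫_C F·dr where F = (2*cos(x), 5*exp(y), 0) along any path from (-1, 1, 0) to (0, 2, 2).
-5*E + 2*sin(1) + 5*exp(2)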